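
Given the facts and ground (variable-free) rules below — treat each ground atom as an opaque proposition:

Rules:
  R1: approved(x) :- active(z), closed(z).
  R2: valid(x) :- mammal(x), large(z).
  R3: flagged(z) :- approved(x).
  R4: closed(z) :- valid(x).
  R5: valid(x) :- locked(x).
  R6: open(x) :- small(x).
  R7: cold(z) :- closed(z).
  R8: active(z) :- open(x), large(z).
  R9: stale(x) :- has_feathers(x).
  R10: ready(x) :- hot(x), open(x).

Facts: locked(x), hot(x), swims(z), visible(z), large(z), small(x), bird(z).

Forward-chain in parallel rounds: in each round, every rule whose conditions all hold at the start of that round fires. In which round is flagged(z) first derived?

Round 1 — R5, R6, derive valid(x), open(x).
Round 2 — R4, R8, R10, derive closed(z), active(z), ready(x).
Round 3 — R1, R7, derive approved(x), cold(z).
Round 4 — R3, derive flagged(z).
flagged(z) first appears in round 4.

4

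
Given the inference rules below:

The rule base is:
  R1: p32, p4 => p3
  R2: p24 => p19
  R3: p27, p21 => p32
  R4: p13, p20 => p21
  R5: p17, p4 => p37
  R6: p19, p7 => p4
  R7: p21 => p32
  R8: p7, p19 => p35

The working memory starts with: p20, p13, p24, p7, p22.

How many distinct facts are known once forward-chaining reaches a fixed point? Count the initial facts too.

[1] R2 [p24 => p19]; R4 [p13, p20 => p21]. ⇒ new: p19, p21.
[2] R6 [p19, p7 => p4]; R7 [p21 => p32]; R8 [p7, p19 => p35]. ⇒ new: p4, p32, p35.
[3] R1 [p32, p4 => p3]. ⇒ new: p3.
Closure: {p13, p19, p20, p21, p22, p24, p3, p32, p35, p4, p7} — 11 facts.

11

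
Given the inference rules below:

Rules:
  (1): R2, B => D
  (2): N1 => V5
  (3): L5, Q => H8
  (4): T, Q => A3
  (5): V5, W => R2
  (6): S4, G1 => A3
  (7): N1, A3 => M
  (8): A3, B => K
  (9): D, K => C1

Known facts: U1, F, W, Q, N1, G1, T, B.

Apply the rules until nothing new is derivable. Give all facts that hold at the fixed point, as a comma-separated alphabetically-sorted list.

A3, B, C1, D, F, G1, K, M, N1, Q, R2, T, U1, V5, W

Round 1: (2) [N1 => V5]; (4) [T, Q => A3]. Adds V5, A3.
Round 2: (5) [V5, W => R2]; (7) [N1, A3 => M]; (8) [A3, B => K]. Adds R2, M, K.
Round 3: (1) [R2, B => D]. Adds D.
Round 4: (9) [D, K => C1]. Adds C1.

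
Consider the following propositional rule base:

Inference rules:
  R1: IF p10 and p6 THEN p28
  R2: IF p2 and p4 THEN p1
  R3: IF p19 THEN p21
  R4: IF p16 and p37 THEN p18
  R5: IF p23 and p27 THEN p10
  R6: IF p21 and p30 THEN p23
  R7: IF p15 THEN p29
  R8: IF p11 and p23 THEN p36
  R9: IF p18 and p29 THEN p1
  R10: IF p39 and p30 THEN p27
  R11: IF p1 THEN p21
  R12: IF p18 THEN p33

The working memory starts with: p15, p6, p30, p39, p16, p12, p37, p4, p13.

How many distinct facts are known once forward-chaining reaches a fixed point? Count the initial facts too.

Round 1 fires R4, R7, R10, giving p18, p29, p27.
Round 2 fires R9, R12, giving p1, p33.
Round 3 fires R11, giving p21.
Round 4 fires R6, giving p23.
Round 5 fires R5, giving p10.
Round 6 fires R1, giving p28.
Closure: {p1, p10, p12, p13, p15, p16, p18, p21, p23, p27, p28, p29, p30, p33, p37, p39, p4, p6} — 18 facts.

18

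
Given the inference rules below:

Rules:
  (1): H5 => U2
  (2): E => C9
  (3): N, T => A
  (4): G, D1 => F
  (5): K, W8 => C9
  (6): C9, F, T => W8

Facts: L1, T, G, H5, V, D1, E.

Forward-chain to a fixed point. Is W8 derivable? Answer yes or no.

yes

Round 1 — (1), (2), (4), derive U2, C9, F.
Round 2 — (6), derive W8.
W8 appears in round 2, so it is derivable.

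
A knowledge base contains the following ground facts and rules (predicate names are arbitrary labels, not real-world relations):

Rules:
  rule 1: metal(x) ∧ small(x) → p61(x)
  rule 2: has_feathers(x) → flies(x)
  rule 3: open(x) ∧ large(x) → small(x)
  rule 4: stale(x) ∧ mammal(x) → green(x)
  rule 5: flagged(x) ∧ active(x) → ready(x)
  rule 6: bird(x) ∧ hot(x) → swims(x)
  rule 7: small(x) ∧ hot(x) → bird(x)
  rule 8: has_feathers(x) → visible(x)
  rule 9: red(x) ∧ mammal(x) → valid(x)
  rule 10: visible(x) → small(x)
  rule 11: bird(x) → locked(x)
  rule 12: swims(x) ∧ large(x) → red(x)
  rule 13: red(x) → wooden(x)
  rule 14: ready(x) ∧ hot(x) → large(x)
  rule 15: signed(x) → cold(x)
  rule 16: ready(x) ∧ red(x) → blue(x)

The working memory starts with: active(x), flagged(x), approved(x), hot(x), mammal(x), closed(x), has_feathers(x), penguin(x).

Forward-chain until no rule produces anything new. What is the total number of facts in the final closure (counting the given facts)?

20

[1] rule 2 [has_feathers(x) → flies(x)]; rule 5 [flagged(x) ∧ active(x) → ready(x)]; rule 8 [has_feathers(x) → visible(x)]. ⇒ new: flies(x), ready(x), visible(x).
[2] rule 10 [visible(x) → small(x)]; rule 14 [ready(x) ∧ hot(x) → large(x)]. ⇒ new: small(x), large(x).
[3] rule 7 [small(x) ∧ hot(x) → bird(x)]. ⇒ new: bird(x).
[4] rule 6 [bird(x) ∧ hot(x) → swims(x)]; rule 11 [bird(x) → locked(x)]. ⇒ new: swims(x), locked(x).
[5] rule 12 [swims(x) ∧ large(x) → red(x)]. ⇒ new: red(x).
[6] rule 9 [red(x) ∧ mammal(x) → valid(x)]; rule 13 [red(x) → wooden(x)]; rule 16 [ready(x) ∧ red(x) → blue(x)]. ⇒ new: valid(x), wooden(x), blue(x).
Closure: {active(x), approved(x), bird(x), blue(x), closed(x), flagged(x), flies(x), has_feathers(x), hot(x), large(x), locked(x), mammal(x), penguin(x), ready(x), red(x), small(x), swims(x), valid(x), visible(x), wooden(x)} — 20 facts.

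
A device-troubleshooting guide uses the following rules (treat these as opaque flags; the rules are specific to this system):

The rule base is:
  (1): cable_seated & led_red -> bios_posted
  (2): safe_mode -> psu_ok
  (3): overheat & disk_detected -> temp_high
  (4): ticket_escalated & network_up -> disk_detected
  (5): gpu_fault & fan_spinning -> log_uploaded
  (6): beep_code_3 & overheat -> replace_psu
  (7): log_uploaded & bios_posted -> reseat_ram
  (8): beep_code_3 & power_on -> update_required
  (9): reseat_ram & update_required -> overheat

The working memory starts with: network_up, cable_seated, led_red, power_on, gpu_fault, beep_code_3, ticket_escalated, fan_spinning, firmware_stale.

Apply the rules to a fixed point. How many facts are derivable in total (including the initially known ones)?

[1] (1) [cable_seated & led_red -> bios_posted]; (4) [ticket_escalated & network_up -> disk_detected]; (5) [gpu_fault & fan_spinning -> log_uploaded]; (8) [beep_code_3 & power_on -> update_required]. ⇒ new: bios_posted, disk_detected, log_uploaded, update_required.
[2] (7) [log_uploaded & bios_posted -> reseat_ram]. ⇒ new: reseat_ram.
[3] (9) [reseat_ram & update_required -> overheat]. ⇒ new: overheat.
[4] (3) [overheat & disk_detected -> temp_high]; (6) [beep_code_3 & overheat -> replace_psu]. ⇒ new: temp_high, replace_psu.
Closure: {beep_code_3, bios_posted, cable_seated, disk_detected, fan_spinning, firmware_stale, gpu_fault, led_red, log_uploaded, network_up, overheat, power_on, replace_psu, reseat_ram, temp_high, ticket_escalated, update_required} — 17 facts.

17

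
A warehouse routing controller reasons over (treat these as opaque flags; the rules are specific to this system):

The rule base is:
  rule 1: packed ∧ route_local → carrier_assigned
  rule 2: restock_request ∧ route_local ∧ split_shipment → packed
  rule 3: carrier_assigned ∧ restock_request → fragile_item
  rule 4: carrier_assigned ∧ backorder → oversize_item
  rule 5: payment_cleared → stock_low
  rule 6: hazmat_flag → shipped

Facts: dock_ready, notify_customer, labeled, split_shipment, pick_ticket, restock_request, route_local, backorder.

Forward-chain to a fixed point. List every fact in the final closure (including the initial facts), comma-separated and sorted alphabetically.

backorder, carrier_assigned, dock_ready, fragile_item, labeled, notify_customer, oversize_item, packed, pick_ticket, restock_request, route_local, split_shipment

Round 1 — rule 2, derive packed.
Round 2 — rule 1, derive carrier_assigned.
Round 3 — rule 3, rule 4, derive fragile_item, oversize_item.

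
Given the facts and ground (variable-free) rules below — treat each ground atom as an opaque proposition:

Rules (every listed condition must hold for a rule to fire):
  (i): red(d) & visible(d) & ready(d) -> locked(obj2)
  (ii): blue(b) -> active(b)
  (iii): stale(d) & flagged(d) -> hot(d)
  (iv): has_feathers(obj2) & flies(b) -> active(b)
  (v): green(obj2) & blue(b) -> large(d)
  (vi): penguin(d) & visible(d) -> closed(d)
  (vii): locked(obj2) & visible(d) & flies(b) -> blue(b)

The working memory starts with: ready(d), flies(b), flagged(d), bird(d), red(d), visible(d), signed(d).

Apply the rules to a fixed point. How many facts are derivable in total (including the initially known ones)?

10

Round 1: (i) [red(d) & visible(d) & ready(d) -> locked(obj2)]. Adds locked(obj2).
Round 2: (vii) [locked(obj2) & visible(d) & flies(b) -> blue(b)]. Adds blue(b).
Round 3: (ii) [blue(b) -> active(b)]. Adds active(b).
Closure: {active(b), bird(d), blue(b), flagged(d), flies(b), locked(obj2), ready(d), red(d), signed(d), visible(d)} — 10 facts.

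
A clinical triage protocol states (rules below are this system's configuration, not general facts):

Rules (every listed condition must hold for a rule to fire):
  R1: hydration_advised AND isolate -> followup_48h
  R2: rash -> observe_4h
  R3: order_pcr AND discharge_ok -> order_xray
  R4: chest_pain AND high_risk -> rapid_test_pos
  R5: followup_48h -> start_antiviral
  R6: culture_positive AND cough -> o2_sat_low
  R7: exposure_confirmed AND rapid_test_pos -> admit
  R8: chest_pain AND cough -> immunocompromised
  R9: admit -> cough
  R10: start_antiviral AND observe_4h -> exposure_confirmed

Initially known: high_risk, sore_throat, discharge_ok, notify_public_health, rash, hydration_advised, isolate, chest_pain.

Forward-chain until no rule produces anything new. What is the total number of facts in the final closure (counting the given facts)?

[1] R1 [hydration_advised AND isolate -> followup_48h]; R2 [rash -> observe_4h]; R4 [chest_pain AND high_risk -> rapid_test_pos]. ⇒ new: followup_48h, observe_4h, rapid_test_pos.
[2] R5 [followup_48h -> start_antiviral]. ⇒ new: start_antiviral.
[3] R10 [start_antiviral AND observe_4h -> exposure_confirmed]. ⇒ new: exposure_confirmed.
[4] R7 [exposure_confirmed AND rapid_test_pos -> admit]. ⇒ new: admit.
[5] R9 [admit -> cough]. ⇒ new: cough.
[6] R8 [chest_pain AND cough -> immunocompromised]. ⇒ new: immunocompromised.
Closure: {admit, chest_pain, cough, discharge_ok, exposure_confirmed, followup_48h, high_risk, hydration_advised, immunocompromised, isolate, notify_public_health, observe_4h, rapid_test_pos, rash, sore_throat, start_antiviral} — 16 facts.

16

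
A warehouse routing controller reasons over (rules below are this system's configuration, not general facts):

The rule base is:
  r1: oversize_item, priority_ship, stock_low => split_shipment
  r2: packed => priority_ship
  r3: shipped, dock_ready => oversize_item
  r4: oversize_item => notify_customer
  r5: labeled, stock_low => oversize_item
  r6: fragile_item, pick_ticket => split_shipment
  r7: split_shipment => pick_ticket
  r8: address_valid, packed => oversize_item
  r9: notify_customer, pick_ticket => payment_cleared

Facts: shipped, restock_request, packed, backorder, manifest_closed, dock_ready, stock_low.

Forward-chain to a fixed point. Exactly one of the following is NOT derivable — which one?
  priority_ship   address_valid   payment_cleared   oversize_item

Round 1: r2 [packed => priority_ship]; r3 [shipped, dock_ready => oversize_item]. New: priority_ship, oversize_item.
Round 2: r1 [oversize_item, priority_ship, stock_low => split_shipment]; r4 [oversize_item => notify_customer]. New: split_shipment, notify_customer.
Round 3: r7 [split_shipment => pick_ticket]. New: pick_ticket.
Round 4: r9 [notify_customer, pick_ticket => payment_cleared]. New: payment_cleared.
Derived: oversize_item (round 1), payment_cleared (round 4), priority_ship (round 1). address_valid never appears in any round.

address_valid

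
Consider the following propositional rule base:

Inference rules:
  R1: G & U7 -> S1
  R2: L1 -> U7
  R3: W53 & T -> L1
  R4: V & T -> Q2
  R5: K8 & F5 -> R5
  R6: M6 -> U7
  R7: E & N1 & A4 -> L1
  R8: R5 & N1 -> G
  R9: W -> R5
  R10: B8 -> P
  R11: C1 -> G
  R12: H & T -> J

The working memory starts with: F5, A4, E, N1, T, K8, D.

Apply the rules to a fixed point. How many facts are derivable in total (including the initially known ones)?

Round 1: R5 [K8 & F5 -> R5]; R7 [E & N1 & A4 -> L1]. Adds R5, L1.
Round 2: R2 [L1 -> U7]; R8 [R5 & N1 -> G]. Adds U7, G.
Round 3: R1 [G & U7 -> S1]. Adds S1.
Closure: {A4, D, E, F5, G, K8, L1, N1, R5, S1, T, U7} — 12 facts.

12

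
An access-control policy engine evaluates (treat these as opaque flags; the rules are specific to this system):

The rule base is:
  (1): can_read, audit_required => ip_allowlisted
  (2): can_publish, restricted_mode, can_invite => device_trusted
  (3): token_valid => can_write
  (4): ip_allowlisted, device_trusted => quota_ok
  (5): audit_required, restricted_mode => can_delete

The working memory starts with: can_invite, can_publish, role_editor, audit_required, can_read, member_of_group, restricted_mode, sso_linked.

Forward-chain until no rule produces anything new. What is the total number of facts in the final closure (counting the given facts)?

Round 1: (1) [can_read, audit_required => ip_allowlisted]; (2) [can_publish, restricted_mode, can_invite => device_trusted]; (5) [audit_required, restricted_mode => can_delete]. New: ip_allowlisted, device_trusted, can_delete.
Round 2: (4) [ip_allowlisted, device_trusted => quota_ok]. New: quota_ok.
Closure: {audit_required, can_delete, can_invite, can_publish, can_read, device_trusted, ip_allowlisted, member_of_group, quota_ok, restricted_mode, role_editor, sso_linked} — 12 facts.

12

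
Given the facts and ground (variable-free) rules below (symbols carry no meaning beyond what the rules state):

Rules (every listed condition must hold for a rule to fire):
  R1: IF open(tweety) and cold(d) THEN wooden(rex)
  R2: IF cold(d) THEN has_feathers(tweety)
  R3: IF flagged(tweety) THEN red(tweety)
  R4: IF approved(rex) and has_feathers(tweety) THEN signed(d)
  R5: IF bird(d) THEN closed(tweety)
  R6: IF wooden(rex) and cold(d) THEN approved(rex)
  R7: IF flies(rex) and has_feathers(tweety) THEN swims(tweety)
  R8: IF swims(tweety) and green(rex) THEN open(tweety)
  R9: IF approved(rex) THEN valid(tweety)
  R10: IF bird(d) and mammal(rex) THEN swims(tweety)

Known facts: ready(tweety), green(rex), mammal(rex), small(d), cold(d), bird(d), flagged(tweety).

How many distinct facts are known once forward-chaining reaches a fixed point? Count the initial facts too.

16

Round 1: R2 [IF cold(d) THEN has_feathers(tweety)]; R3 [IF flagged(tweety) THEN red(tweety)]; R5 [IF bird(d) THEN closed(tweety)]; R10 [IF bird(d) and mammal(rex) THEN swims(tweety)]. New: has_feathers(tweety), red(tweety), closed(tweety), swims(tweety).
Round 2: R8 [IF swims(tweety) and green(rex) THEN open(tweety)]. New: open(tweety).
Round 3: R1 [IF open(tweety) and cold(d) THEN wooden(rex)]. New: wooden(rex).
Round 4: R6 [IF wooden(rex) and cold(d) THEN approved(rex)]. New: approved(rex).
Round 5: R4 [IF approved(rex) and has_feathers(tweety) THEN signed(d)]; R9 [IF approved(rex) THEN valid(tweety)]. New: signed(d), valid(tweety).
Closure: {approved(rex), bird(d), closed(tweety), cold(d), flagged(tweety), green(rex), has_feathers(tweety), mammal(rex), open(tweety), ready(tweety), red(tweety), signed(d), small(d), swims(tweety), valid(tweety), wooden(rex)} — 16 facts.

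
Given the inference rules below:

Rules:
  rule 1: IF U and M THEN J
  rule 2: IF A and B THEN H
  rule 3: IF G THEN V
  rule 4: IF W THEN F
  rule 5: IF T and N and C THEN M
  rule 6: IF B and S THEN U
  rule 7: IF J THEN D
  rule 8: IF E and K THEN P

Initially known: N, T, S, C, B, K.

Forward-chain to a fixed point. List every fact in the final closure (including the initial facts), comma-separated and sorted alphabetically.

Round 1: rule 5 [IF T and N and C THEN M]; rule 6 [IF B and S THEN U]. New: M, U.
Round 2: rule 1 [IF U and M THEN J]. New: J.
Round 3: rule 7 [IF J THEN D]. New: D.

B, C, D, J, K, M, N, S, T, U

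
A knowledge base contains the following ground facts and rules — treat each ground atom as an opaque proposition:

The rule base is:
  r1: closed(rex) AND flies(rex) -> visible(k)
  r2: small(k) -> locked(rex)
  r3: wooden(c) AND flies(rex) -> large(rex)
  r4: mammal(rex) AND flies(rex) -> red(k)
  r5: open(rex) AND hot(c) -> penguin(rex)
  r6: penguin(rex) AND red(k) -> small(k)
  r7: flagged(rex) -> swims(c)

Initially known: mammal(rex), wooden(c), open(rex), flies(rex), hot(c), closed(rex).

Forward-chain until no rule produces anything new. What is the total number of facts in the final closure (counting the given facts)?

Round 1 fires r1, r3, r4, r5, giving visible(k), large(rex), red(k), penguin(rex).
Round 2 fires r6, giving small(k).
Round 3 fires r2, giving locked(rex).
Closure: {closed(rex), flies(rex), hot(c), large(rex), locked(rex), mammal(rex), open(rex), penguin(rex), red(k), small(k), visible(k), wooden(c)} — 12 facts.

12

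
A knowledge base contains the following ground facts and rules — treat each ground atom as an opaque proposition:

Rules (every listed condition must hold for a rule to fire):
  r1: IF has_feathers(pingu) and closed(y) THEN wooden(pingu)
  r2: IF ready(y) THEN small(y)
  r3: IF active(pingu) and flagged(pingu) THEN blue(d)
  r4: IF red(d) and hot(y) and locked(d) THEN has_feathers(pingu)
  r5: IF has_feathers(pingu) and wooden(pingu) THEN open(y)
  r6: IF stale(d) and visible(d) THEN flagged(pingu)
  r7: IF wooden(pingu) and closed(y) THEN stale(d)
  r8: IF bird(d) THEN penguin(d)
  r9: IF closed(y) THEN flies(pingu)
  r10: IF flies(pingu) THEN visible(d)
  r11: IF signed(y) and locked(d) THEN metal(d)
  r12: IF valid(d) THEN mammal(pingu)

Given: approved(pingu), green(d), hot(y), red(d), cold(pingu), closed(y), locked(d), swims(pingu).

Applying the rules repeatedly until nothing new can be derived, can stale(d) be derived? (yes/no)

Round 1 fires r4, r9, giving has_feathers(pingu), flies(pingu).
Round 2 fires r1, r10, giving wooden(pingu), visible(d).
Round 3 fires r5, r7, giving open(y), stale(d).
Round 4 fires r6, giving flagged(pingu).
stale(d) appears in round 3, so it is derivable.

yes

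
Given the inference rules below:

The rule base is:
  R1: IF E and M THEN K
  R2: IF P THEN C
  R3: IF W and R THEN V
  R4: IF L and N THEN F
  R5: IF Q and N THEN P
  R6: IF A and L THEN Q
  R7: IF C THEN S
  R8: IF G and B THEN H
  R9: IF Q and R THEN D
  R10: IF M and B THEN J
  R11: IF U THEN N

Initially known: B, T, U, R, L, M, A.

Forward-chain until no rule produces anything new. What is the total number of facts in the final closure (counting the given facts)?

Round 1: R6 [IF A and L THEN Q]; R10 [IF M and B THEN J]; R11 [IF U THEN N]. Adds Q, J, N.
Round 2: R4 [IF L and N THEN F]; R5 [IF Q and N THEN P]; R9 [IF Q and R THEN D]. Adds F, P, D.
Round 3: R2 [IF P THEN C]. Adds C.
Round 4: R7 [IF C THEN S]. Adds S.
Closure: {A, B, C, D, F, J, L, M, N, P, Q, R, S, T, U} — 15 facts.

15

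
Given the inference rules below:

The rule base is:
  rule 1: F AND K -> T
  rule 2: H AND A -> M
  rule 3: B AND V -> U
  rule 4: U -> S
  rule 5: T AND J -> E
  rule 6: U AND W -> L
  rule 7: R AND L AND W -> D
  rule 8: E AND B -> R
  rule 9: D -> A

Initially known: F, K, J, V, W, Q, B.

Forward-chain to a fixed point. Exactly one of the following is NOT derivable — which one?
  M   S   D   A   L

Round 1 — rule 1, rule 3, derive T, U.
Round 2 — rule 4, rule 5, rule 6, derive S, E, L.
Round 3 — rule 8, derive R.
Round 4 — rule 7, derive D.
Round 5 — rule 9, derive A.
Derived: A (round 5), L (round 2), S (round 2), D (round 4). M never appears in any round.

M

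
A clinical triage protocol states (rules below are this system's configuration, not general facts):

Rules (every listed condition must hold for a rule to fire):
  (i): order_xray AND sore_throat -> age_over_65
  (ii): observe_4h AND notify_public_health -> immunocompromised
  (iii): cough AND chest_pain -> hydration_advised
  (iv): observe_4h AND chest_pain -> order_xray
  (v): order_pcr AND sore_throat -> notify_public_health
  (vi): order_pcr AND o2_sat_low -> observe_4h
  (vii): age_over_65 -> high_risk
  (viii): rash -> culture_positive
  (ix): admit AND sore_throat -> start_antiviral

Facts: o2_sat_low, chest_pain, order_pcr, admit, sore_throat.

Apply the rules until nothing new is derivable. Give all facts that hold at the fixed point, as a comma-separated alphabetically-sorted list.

admit, age_over_65, chest_pain, high_risk, immunocompromised, notify_public_health, o2_sat_low, observe_4h, order_pcr, order_xray, sore_throat, start_antiviral

Round 1: (v) [order_pcr AND sore_throat -> notify_public_health]; (vi) [order_pcr AND o2_sat_low -> observe_4h]; (ix) [admit AND sore_throat -> start_antiviral]. Adds notify_public_health, observe_4h, start_antiviral.
Round 2: (ii) [observe_4h AND notify_public_health -> immunocompromised]; (iv) [observe_4h AND chest_pain -> order_xray]. Adds immunocompromised, order_xray.
Round 3: (i) [order_xray AND sore_throat -> age_over_65]. Adds age_over_65.
Round 4: (vii) [age_over_65 -> high_risk]. Adds high_risk.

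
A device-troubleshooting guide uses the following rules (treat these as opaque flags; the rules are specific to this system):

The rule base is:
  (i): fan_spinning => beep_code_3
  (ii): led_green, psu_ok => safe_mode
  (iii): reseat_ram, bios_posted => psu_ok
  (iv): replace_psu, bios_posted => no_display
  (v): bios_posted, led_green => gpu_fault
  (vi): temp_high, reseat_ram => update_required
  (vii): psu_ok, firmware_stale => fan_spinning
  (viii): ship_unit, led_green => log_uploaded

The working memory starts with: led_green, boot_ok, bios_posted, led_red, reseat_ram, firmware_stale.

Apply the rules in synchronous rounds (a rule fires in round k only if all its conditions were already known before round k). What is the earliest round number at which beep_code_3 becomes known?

3

[1] (iii) [reseat_ram, bios_posted => psu_ok]; (v) [bios_posted, led_green => gpu_fault]. ⇒ new: psu_ok, gpu_fault.
[2] (ii) [led_green, psu_ok => safe_mode]; (vii) [psu_ok, firmware_stale => fan_spinning]. ⇒ new: safe_mode, fan_spinning.
[3] (i) [fan_spinning => beep_code_3]. ⇒ new: beep_code_3.
beep_code_3 first appears in round 3.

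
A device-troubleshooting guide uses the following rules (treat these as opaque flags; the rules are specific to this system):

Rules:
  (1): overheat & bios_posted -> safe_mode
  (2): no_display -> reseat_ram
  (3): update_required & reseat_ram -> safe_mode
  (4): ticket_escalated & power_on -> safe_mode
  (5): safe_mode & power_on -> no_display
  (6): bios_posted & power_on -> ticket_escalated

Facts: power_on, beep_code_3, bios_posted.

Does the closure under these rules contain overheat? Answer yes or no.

Round 1: (6) [bios_posted & power_on -> ticket_escalated]. Adds ticket_escalated.
Round 2: (4) [ticket_escalated & power_on -> safe_mode]. Adds safe_mode.
Round 3: (5) [safe_mode & power_on -> no_display]. Adds no_display.
Round 4: (2) [no_display -> reseat_ram]. Adds reseat_ram.
Fixed point reached. No rule has overheat as a consequent, and it is not given.

no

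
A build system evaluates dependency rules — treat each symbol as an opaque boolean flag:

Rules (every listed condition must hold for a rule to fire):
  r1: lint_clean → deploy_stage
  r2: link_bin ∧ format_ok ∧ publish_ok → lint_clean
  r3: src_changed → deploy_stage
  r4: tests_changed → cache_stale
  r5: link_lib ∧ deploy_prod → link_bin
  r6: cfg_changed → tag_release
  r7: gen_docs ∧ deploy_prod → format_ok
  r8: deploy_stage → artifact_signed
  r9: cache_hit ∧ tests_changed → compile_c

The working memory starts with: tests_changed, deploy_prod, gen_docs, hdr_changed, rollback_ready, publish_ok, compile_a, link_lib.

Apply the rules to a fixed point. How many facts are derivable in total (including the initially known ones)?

Round 1: r4 [tests_changed → cache_stale]; r5 [link_lib ∧ deploy_prod → link_bin]; r7 [gen_docs ∧ deploy_prod → format_ok]. New: cache_stale, link_bin, format_ok.
Round 2: r2 [link_bin ∧ format_ok ∧ publish_ok → lint_clean]. New: lint_clean.
Round 3: r1 [lint_clean → deploy_stage]. New: deploy_stage.
Round 4: r8 [deploy_stage → artifact_signed]. New: artifact_signed.
Closure: {artifact_signed, cache_stale, compile_a, deploy_prod, deploy_stage, format_ok, gen_docs, hdr_changed, link_bin, link_lib, lint_clean, publish_ok, rollback_ready, tests_changed} — 14 facts.

14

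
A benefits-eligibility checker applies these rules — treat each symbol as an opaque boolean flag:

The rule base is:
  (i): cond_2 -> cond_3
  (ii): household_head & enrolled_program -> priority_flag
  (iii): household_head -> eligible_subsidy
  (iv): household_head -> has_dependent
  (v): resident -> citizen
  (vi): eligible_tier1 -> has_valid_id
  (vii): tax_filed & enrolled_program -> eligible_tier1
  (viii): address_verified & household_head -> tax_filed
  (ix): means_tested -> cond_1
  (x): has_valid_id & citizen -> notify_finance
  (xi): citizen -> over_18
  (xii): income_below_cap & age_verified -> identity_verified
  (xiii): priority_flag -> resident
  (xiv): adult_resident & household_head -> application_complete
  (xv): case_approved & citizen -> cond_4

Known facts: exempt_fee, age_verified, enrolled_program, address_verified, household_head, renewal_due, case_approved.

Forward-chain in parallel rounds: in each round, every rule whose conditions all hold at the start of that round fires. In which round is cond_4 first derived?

Round 1 fires (ii), (iii), (iv), (viii), giving priority_flag, eligible_subsidy, has_dependent, tax_filed.
Round 2 fires (vii), (xiii), giving eligible_tier1, resident.
Round 3 fires (v), (vi), giving citizen, has_valid_id.
Round 4 fires (x), (xi), (xv), giving notify_finance, over_18, cond_4.
cond_4 first appears in round 4.

4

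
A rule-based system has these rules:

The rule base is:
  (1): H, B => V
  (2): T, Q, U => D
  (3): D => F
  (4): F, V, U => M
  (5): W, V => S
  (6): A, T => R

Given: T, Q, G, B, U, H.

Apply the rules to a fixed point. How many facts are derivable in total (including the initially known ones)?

10

Round 1: (1) [H, B => V]; (2) [T, Q, U => D]. New: V, D.
Round 2: (3) [D => F]. New: F.
Round 3: (4) [F, V, U => M]. New: M.
Closure: {B, D, F, G, H, M, Q, T, U, V} — 10 facts.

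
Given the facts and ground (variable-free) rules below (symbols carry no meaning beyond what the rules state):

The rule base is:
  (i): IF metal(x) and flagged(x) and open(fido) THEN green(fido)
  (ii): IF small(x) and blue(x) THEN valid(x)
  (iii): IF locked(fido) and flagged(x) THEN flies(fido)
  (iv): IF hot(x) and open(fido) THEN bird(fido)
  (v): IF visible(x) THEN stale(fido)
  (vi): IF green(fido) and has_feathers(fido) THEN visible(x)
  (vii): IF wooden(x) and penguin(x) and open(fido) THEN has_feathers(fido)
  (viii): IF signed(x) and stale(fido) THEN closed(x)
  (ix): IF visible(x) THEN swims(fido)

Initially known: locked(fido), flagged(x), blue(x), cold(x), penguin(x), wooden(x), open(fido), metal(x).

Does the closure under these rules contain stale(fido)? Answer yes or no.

yes

Round 1 fires (i), (iii), (vii), giving green(fido), flies(fido), has_feathers(fido).
Round 2 fires (vi), giving visible(x).
Round 3 fires (v), (ix), giving stale(fido), swims(fido).
stale(fido) appears in round 3, so it is derivable.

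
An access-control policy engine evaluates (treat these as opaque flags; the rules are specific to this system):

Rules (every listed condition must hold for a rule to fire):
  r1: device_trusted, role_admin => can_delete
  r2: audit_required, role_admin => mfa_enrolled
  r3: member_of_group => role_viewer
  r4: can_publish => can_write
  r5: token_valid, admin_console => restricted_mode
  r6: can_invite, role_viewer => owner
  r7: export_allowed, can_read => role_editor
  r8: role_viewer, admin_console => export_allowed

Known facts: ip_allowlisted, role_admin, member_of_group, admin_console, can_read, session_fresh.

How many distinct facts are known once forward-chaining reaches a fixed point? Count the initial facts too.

Round 1 — r3, derive role_viewer.
Round 2 — r8, derive export_allowed.
Round 3 — r7, derive role_editor.
Closure: {admin_console, can_read, export_allowed, ip_allowlisted, member_of_group, role_admin, role_editor, role_viewer, session_fresh} — 9 facts.

9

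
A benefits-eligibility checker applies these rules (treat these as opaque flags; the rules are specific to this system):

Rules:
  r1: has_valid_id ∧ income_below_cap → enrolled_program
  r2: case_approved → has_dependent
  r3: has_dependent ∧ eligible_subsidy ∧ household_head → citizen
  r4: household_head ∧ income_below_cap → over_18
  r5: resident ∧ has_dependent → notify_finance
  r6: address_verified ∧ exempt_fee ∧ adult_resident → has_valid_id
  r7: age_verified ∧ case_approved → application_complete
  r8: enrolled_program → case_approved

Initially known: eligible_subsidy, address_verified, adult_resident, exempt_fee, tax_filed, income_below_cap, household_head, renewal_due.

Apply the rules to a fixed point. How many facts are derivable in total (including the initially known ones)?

Round 1: r4 [household_head ∧ income_below_cap → over_18]; r6 [address_verified ∧ exempt_fee ∧ adult_resident → has_valid_id]. New: over_18, has_valid_id.
Round 2: r1 [has_valid_id ∧ income_below_cap → enrolled_program]. New: enrolled_program.
Round 3: r8 [enrolled_program → case_approved]. New: case_approved.
Round 4: r2 [case_approved → has_dependent]. New: has_dependent.
Round 5: r3 [has_dependent ∧ eligible_subsidy ∧ household_head → citizen]. New: citizen.
Closure: {address_verified, adult_resident, case_approved, citizen, eligible_subsidy, enrolled_program, exempt_fee, has_dependent, has_valid_id, household_head, income_below_cap, over_18, renewal_due, tax_filed} — 14 facts.

14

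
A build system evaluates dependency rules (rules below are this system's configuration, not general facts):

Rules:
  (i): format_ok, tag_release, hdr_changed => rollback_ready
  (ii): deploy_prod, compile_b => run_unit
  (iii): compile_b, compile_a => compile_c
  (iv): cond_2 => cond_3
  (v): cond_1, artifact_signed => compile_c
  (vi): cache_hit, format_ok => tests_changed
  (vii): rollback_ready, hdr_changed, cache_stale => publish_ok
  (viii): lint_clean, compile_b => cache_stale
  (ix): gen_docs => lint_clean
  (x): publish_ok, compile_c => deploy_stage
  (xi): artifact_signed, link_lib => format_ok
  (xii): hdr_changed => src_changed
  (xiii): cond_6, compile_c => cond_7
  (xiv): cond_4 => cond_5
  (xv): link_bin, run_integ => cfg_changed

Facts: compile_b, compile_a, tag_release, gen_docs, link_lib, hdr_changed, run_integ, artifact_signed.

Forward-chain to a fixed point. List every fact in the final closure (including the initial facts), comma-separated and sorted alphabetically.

artifact_signed, cache_stale, compile_a, compile_b, compile_c, deploy_stage, format_ok, gen_docs, hdr_changed, link_lib, lint_clean, publish_ok, rollback_ready, run_integ, src_changed, tag_release

Round 1: (iii) [compile_b, compile_a => compile_c]; (ix) [gen_docs => lint_clean]; (xi) [artifact_signed, link_lib => format_ok]; (xii) [hdr_changed => src_changed]. New: compile_c, lint_clean, format_ok, src_changed.
Round 2: (i) [format_ok, tag_release, hdr_changed => rollback_ready]; (viii) [lint_clean, compile_b => cache_stale]. New: rollback_ready, cache_stale.
Round 3: (vii) [rollback_ready, hdr_changed, cache_stale => publish_ok]. New: publish_ok.
Round 4: (x) [publish_ok, compile_c => deploy_stage]. New: deploy_stage.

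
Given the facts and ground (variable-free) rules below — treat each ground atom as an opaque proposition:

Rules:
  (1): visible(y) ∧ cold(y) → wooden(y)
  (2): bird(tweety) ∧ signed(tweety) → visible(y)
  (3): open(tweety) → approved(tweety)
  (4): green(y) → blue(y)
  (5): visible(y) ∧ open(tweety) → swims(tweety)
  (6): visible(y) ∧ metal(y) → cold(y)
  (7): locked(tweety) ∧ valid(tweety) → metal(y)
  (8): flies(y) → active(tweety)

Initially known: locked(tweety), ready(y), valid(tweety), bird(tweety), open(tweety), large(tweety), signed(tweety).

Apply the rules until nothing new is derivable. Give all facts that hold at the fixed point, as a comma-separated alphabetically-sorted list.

approved(tweety), bird(tweety), cold(y), large(tweety), locked(tweety), metal(y), open(tweety), ready(y), signed(tweety), swims(tweety), valid(tweety), visible(y), wooden(y)

Round 1 — (2), (3), (7), derive visible(y), approved(tweety), metal(y).
Round 2 — (5), (6), derive swims(tweety), cold(y).
Round 3 — (1), derive wooden(y).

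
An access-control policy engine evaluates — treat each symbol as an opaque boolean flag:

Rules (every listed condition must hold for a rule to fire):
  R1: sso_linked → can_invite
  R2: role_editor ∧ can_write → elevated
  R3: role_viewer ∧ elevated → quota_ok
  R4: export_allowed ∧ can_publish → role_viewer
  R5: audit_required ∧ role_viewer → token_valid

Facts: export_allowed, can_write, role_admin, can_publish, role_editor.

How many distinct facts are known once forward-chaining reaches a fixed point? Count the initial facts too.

Round 1 fires R2, R4, giving elevated, role_viewer.
Round 2 fires R3, giving quota_ok.
Closure: {can_publish, can_write, elevated, export_allowed, quota_ok, role_admin, role_editor, role_viewer} — 8 facts.

8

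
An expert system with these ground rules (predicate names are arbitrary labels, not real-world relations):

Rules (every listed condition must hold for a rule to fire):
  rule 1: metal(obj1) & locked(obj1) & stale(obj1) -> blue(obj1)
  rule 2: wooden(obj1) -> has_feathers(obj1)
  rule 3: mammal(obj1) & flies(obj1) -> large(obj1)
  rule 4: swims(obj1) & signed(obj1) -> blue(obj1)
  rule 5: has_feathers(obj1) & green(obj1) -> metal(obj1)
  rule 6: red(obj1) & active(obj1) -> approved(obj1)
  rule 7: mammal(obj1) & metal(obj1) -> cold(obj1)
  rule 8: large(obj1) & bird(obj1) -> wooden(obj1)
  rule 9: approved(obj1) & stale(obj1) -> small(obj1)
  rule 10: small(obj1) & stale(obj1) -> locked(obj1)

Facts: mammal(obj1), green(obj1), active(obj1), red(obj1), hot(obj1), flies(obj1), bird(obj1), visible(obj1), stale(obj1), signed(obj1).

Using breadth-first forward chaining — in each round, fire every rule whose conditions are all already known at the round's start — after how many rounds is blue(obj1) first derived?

5

Round 1 fires rule 3, rule 6, giving large(obj1), approved(obj1).
Round 2 fires rule 8, rule 9, giving wooden(obj1), small(obj1).
Round 3 fires rule 2, rule 10, giving has_feathers(obj1), locked(obj1).
Round 4 fires rule 5, giving metal(obj1).
Round 5 fires rule 1, rule 7, giving blue(obj1), cold(obj1).
blue(obj1) first appears in round 5.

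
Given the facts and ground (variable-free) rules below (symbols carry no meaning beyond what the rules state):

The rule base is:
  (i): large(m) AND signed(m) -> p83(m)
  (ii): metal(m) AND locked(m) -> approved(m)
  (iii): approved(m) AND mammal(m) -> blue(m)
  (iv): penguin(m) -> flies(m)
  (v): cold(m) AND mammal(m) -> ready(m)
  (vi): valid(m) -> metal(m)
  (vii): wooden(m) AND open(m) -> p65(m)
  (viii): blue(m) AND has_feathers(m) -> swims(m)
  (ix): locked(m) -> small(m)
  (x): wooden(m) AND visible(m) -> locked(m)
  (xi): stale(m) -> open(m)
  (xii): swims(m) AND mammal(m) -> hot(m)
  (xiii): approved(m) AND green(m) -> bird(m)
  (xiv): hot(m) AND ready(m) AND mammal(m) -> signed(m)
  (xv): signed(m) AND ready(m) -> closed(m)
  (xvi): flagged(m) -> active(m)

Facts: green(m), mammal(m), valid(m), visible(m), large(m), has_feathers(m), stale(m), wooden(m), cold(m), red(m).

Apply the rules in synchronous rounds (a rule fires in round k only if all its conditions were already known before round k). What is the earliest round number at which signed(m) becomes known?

Round 1 fires (v), (vi), (x), (xi), giving ready(m), metal(m), locked(m), open(m).
Round 2 fires (ii), (vii), (ix), giving approved(m), p65(m), small(m).
Round 3 fires (iii), (xiii), giving blue(m), bird(m).
Round 4 fires (viii), giving swims(m).
Round 5 fires (xii), giving hot(m).
Round 6 fires (xiv), giving signed(m).
signed(m) first appears in round 6.

6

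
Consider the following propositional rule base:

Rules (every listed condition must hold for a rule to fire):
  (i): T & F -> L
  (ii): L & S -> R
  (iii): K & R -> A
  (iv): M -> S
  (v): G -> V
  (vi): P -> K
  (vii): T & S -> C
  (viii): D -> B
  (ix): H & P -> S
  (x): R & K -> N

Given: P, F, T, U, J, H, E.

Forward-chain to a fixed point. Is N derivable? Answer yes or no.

Round 1 — (i), (vi), (ix), derive L, K, S.
Round 2 — (ii), (vii), derive R, C.
Round 3 — (iii), (x), derive A, N.
N appears in round 3, so it is derivable.

yes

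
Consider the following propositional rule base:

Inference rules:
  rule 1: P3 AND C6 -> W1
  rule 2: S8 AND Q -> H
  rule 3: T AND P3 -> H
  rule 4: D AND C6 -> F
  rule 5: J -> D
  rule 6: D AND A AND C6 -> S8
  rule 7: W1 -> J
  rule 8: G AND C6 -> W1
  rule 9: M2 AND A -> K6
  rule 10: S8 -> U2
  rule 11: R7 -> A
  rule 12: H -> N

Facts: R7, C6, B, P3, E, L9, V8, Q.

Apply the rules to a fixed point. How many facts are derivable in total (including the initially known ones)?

17

Round 1 fires rule 1, rule 11, giving W1, A.
Round 2 fires rule 7, giving J.
Round 3 fires rule 5, giving D.
Round 4 fires rule 4, rule 6, giving F, S8.
Round 5 fires rule 2, rule 10, giving H, U2.
Round 6 fires rule 12, giving N.
Closure: {A, B, C6, D, E, F, H, J, L9, N, P3, Q, R7, S8, U2, V8, W1} — 17 facts.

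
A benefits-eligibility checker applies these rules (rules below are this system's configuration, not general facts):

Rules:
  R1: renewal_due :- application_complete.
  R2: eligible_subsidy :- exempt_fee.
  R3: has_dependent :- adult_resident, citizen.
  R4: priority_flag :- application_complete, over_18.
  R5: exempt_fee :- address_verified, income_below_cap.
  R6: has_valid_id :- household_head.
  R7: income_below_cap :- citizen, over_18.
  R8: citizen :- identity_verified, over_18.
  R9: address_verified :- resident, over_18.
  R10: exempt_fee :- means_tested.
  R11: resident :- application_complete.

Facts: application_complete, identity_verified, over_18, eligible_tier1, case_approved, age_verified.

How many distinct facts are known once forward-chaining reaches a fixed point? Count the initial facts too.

14

Round 1: R1 [renewal_due :- application_complete.]; R4 [priority_flag :- application_complete, over_18.]; R8 [citizen :- identity_verified, over_18.]; R11 [resident :- application_complete.]. Adds renewal_due, priority_flag, citizen, resident.
Round 2: R7 [income_below_cap :- citizen, over_18.]; R9 [address_verified :- resident, over_18.]. Adds income_below_cap, address_verified.
Round 3: R5 [exempt_fee :- address_verified, income_below_cap.]. Adds exempt_fee.
Round 4: R2 [eligible_subsidy :- exempt_fee.]. Adds eligible_subsidy.
Closure: {address_verified, age_verified, application_complete, case_approved, citizen, eligible_subsidy, eligible_tier1, exempt_fee, identity_verified, income_below_cap, over_18, priority_flag, renewal_due, resident} — 14 facts.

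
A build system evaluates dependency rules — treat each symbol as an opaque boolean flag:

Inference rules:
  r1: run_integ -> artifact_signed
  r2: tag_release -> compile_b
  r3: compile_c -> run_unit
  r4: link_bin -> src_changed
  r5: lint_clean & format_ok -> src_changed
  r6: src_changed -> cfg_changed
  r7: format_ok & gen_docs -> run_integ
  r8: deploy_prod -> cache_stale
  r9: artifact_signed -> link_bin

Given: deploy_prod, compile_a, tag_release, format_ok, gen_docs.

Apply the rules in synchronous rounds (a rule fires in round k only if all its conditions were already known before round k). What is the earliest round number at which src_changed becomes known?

4

Round 1 — r2, r7, r8, derive compile_b, run_integ, cache_stale.
Round 2 — r1, derive artifact_signed.
Round 3 — r9, derive link_bin.
Round 4 — r4, derive src_changed.
src_changed first appears in round 4.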